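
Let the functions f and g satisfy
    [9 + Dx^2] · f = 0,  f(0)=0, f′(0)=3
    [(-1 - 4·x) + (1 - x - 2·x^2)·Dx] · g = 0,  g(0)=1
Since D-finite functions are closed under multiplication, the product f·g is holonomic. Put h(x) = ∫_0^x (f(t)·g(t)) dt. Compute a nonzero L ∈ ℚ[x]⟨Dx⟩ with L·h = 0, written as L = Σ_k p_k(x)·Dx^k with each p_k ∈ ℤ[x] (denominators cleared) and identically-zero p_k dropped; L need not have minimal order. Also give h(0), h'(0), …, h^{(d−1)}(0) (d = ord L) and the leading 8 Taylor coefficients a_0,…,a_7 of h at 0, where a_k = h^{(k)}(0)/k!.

L = (-5 + 9·x + 18·x^2)·Dx + (2 + 8·x)·Dx^2 + (-1 + x + 2·x^2)·Dx^3  (order 3).
h: a_k = 0, 0, 3/2, 1, 9/8, 21/10, 287/80, 243/40, …
ICs: h(0) = 0, h′(0) = 0, h′′(0) = 3.

f: a_k = 0, 3, 0, -9/2, 0, 81/40, 0, -243/560, …
g: a_k = 1, 1, 3, 5, 11, 21, 43, 85, …
Product ⇒ symmetric product L₀, ord ≤ 2.
Integrate: L := L₀·Dx.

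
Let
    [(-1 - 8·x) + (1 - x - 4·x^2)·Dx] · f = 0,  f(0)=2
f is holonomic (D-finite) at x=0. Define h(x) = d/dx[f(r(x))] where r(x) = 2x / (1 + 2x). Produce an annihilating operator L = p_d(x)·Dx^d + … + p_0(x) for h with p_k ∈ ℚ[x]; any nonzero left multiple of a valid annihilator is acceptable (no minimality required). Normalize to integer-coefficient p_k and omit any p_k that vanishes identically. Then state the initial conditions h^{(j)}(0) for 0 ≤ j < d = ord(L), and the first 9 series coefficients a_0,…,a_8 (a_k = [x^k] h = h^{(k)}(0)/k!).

f: a_k = 2, 2, 10, 18, 58, 130, 362, 882, 2330, …
L₀ from L_f via x↦r, Dx↦r'^{-1}Dx.
Derive L from L₀ (diff closure).
L = (16 + 96·x + 960·x^2 + 1152·x^3) + (-1 - 22·x - 60·x^2 + 248·x^3 + 576·x^4)·Dx  (order 1).
h: a_k = 4, 64, 0, 2048, -5120, 61440, -258048, 1900544, -9584640, …
ICs: h(0) = 4.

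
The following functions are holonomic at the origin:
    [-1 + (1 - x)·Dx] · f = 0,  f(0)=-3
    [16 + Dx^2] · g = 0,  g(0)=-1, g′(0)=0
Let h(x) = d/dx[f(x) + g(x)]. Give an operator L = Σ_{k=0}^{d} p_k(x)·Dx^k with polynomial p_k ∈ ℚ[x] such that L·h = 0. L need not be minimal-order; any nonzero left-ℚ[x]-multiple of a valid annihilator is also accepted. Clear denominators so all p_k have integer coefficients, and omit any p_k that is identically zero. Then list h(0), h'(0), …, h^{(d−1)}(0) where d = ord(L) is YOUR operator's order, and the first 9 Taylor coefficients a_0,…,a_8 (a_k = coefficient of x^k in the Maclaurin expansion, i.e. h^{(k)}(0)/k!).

f: a_k = -3, -3, -3, -3, -3, -3, -3, -3, -3, …
g: a_k = -1, 0, 8, 0, -32/3, 0, 256/45, 0, -512/315, …
f+g: L₀ = lclm(L_f,L_g), ord ≤ 1+2.
h₀' ⇒ L via d/dx closure of L₀.
L = (448 - 512·x + 256·x^2) + (-176 + 432·x - 384·x^2 + 128·x^3)·Dx + (28 - 32·x + 16·x^2)·Dx^2 + (-11 + 27·x - 24·x^2 + 8·x^3)·Dx^3  (order 3).
h: a_k = -3, 10, -9, -164/3, -15, 242/15, -21, -11656/315, -27, …
ICs: h(0) = -3, h′(0) = 10, h′′(0) = -18.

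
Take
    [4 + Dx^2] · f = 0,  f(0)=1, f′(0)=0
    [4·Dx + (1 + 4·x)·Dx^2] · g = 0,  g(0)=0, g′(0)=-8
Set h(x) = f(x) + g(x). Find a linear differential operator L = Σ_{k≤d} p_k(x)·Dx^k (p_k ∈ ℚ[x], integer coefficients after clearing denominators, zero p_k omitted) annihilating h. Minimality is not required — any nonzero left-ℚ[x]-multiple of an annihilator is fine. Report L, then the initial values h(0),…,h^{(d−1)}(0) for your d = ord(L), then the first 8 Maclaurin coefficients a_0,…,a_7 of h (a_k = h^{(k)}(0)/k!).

f: a_k = 1, 0, -2, 0, 2/3, 0, -4/45, 0, …
g: a_k = 0, -8, 16, -128/3, 128, -2048/5, 4096/3, -32768/7, …
h₀=f+g: left-lcm gives L₀, ord ≤ 4.
L = (400 + 128·x + 256·x^2)·Dx + (36 + 176·x + 192·x^2 + 256·x^3)·Dx^2 + (100 + 32·x + 64·x^2)·Dx^3 + (9 + 44·x + 48·x^2 + 64·x^3)·Dx^4  (order 4).
h: a_k = 1, -8, 14, -128/3, 386/3, -2048/5, 61436/45, -32768/7, …
ICs: h(0) = 1, h′(0) = -8, h′′(0) = 28, h′′′(0) = -256.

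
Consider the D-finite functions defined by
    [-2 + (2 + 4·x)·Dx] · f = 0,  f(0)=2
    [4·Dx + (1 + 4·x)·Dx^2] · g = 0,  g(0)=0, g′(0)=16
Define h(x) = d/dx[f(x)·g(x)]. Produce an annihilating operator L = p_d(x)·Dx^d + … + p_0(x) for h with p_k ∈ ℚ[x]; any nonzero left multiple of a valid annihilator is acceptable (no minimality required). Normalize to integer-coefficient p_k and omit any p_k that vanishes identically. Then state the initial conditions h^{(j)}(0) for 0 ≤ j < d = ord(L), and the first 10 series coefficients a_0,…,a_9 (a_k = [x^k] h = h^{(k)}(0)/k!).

f: a_k = 2, 2, -1, 1, -5/4, 7/4, -21/8, 33/8, -429/64, 715/64, …
g: a_k = 0, 16, -32, 256/3, -256, 4096/5, -8192/3, 65536/7, -32768, 1048576/9, …
L₀ := L_f ⊗_s L_g (sym. prod.), ord ≤ 2.
h₀' ⇒ L via d/dx closure of L₀.
L = (-11 - 8·x + 16·x^2) + (-14 - 36·x + 48·x^2 + 128·x^3)·Dx + (-1 - 4·x + 12·x^2 + 64·x^3 + 64·x^4)·Dx^2  (order 2).
h: a_k = 32, -64, 272, -3520/3, 14836/3, -102408/5, 419418/5, -11939824/35, 38670077/28, -702386297/126, …
ICs: h(0) = 32, h′(0) = -64.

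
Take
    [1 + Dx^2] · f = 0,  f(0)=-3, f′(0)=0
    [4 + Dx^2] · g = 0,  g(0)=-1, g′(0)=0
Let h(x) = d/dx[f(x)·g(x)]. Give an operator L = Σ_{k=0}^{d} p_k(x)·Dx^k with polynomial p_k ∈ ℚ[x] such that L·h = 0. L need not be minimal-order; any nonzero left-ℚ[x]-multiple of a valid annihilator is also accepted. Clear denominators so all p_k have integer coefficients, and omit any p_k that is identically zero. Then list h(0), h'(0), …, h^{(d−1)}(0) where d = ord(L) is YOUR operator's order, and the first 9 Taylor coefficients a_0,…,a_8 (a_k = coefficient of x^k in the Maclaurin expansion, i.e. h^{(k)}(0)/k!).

f: a_k = -3, 0, 3/2, 0, -1/8, 0, 1/240, 0, -1/13440, …
g: a_k = -1, 0, 2, 0, -2/3, 0, 4/45, 0, -2/315, …
f·g: L₀ = L_f ⊗_s L_g, ord ≤ 2·2.
Differentiate: ansatz ord ≤ ord L₀ ⇒ L.
L = 9 + 10·Dx^2 + Dx^4  (order 4).
h: a_k = 0, -15, 0, 41/2, 0, -73/8, 0, 3281/1680, 0, …
ICs: h(0) = 0, h′(0) = -15, h′′(0) = 0, h′′′(0) = 123.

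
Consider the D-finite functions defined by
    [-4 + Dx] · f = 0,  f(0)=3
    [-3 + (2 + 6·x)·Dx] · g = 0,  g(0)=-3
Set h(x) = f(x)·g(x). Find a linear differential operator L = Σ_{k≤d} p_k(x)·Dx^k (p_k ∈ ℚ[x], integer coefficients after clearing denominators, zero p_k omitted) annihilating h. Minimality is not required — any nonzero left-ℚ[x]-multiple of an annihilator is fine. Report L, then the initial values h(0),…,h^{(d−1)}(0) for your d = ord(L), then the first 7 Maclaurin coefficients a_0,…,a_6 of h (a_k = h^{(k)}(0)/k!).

L = (-11 - 24·x) + (2 + 6·x)·Dx  (order 1).
h: a_k = -9, -99/2, -927/8, -2859/16, -24483/128, -230649/1280, -497863/5120, …
ICs: h(0) = -9.

f: a_k = 3, 12, 24, 32, 32, 128/5, 256/15, …
g: a_k = -3, -9/2, 27/8, -81/16, 1215/128, -5103/256, 45927/1024, …
h₀=f·g: eliminate ⇒ L₀, order ≤ 1·1.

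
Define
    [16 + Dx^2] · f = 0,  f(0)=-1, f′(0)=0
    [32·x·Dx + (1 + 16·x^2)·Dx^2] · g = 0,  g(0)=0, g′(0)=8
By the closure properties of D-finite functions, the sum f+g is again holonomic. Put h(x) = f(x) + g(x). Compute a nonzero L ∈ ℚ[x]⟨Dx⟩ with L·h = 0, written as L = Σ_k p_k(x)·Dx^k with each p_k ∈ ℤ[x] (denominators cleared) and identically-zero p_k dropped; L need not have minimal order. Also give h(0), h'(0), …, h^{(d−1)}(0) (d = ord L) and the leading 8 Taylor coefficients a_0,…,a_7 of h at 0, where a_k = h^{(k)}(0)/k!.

L = (-5632·x + 114688·x^3 + 131072·x^5)·Dx + (-16 + 1792·x^2 + 36864·x^4 + 65536·x^6)·Dx^2 + (-352·x + 7168·x^3 + 8192·x^5)·Dx^3 + (-1 + 112·x^2 + 2304·x^4 + 4096·x^6)·Dx^4  (order 4).
h: a_k = -1, 8, 8, -128/3, -32/3, 2048/5, 256/45, -32768/7, …
ICs: h(0) = -1, h′(0) = 8, h′′(0) = 16, h′′′(0) = -256.

f: a_k = -1, 0, 8, 0, -32/3, 0, 256/45, 0, …
g: a_k = 0, 8, 0, -128/3, 0, 2048/5, 0, -32768/7, …
Weyl lclm of L_f,L_g ⇒ L₀ (ord ≤ 4).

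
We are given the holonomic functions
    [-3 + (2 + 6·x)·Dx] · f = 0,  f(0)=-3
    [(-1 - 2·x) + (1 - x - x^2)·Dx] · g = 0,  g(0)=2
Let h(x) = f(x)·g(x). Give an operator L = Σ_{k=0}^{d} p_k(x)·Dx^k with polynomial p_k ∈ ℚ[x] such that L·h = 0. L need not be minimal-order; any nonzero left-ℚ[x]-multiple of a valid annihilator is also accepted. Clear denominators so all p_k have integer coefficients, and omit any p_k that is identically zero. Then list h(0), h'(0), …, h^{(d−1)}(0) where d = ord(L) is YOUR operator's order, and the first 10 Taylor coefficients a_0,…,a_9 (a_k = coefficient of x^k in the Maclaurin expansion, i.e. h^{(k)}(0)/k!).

f: a_k = -3, -9/2, 27/8, -81/16, 1215/128, -5103/256, 45927/1024, -216513/2048, 8444007/32768, -42220035/65536, …
g: a_k = 2, 2, 4, 6, 10, 16, 26, 42, 68, 110, …
h₀=f·g: eliminate ⇒ L₀, order ≤ 1·1.
L = (5 + 7·x + 9·x^2) + (-2 - 4·x + 8·x^2 + 6·x^3)·Dx  (order 1).
h: a_k = -6, -15, -57/4, -315/8, -2217/64, -14577/128, -30117/512, -393363/1024, 1186455/16384, -52434741/32768, …
ICs: h(0) = -6.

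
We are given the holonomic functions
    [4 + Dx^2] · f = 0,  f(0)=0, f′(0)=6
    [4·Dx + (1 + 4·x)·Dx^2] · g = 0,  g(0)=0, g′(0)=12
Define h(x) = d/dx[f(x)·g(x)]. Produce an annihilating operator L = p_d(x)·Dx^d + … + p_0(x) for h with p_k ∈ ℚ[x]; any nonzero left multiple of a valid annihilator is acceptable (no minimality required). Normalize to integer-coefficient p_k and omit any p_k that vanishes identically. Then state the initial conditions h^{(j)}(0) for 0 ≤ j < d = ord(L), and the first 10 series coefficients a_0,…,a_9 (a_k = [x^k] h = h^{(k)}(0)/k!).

f: a_k = 0, 6, 0, -4, 0, 4/5, 0, -8/105, 0, 4/945, …
g: a_k = 0, 12, -24, 64, -192, 3072/5, -2048, 49152/7, -24576, 262144/3, …
f·g: L₀ = L_f ⊗_s L_g, ord ≤ 2·2.
Derive L from L₀ (diff closure).
L = (-832 - 992·x - 5568·x^2 - 12288·x^3 - 2048·x^4 + 24576·x^5 + 16384·x^6) + (-264 - 1568·x - 2560·x^2 + 10240·x^4 + 8192·x^5)·Dx + (-220 - 368·x - 1760·x^2 - 3072·x^3 + 2048·x^4 + 12288·x^5 + 8192·x^6)·Dx^2 + (-66 - 392·x - 640·x^2 + 2560·x^4 + 2048·x^5)·Dx^3 + (-3 - 30·x - 92·x^2 + 640·x^4 + 1536·x^5 + 1024·x^6)·Dx^4  (order 4).
h: a_k = 0, 144, -432, 1344, -5280, 20640, -403872/5, 11122432/35, -43915968/35, 1564566688/315, …
ICs: h(0) = 0, h′(0) = 144, h′′(0) = -864, h′′′(0) = 8064.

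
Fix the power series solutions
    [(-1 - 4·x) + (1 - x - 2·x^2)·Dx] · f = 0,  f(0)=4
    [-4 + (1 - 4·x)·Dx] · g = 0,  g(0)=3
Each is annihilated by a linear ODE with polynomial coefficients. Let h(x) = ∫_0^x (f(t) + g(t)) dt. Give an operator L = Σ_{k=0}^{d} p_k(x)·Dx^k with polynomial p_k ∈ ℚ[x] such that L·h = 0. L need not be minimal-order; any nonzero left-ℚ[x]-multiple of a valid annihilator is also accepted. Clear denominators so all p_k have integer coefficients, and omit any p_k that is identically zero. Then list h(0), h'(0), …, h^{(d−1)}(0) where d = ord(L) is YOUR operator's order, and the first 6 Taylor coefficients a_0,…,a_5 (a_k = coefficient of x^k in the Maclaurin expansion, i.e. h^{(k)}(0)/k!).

f: a_k = 4, 4, 12, 20, 44, 84, …
g: a_k = 3, 12, 48, 192, 768, 3072, …
h₀=f+g: left-lcm gives L₀, ord ≤ 2.
h=∫h₀ ⇒ L = L₀·Dx.
L = (-8 - 144·x + 96·x^2 - 128·x^3)·Dx + (26 - 28·x - 120·x^2 + 128·x^3 - 256·x^4)·Dx^2 + (-3 + 19·x - 34·x^2 + 24·x^3 + 16·x^4 - 64·x^5)·Dx^3  (order 3).
h: a_k = 0, 7, 8, 20, 53, 812/5, …
ICs: h(0) = 0, h′(0) = 7, h′′(0) = 16.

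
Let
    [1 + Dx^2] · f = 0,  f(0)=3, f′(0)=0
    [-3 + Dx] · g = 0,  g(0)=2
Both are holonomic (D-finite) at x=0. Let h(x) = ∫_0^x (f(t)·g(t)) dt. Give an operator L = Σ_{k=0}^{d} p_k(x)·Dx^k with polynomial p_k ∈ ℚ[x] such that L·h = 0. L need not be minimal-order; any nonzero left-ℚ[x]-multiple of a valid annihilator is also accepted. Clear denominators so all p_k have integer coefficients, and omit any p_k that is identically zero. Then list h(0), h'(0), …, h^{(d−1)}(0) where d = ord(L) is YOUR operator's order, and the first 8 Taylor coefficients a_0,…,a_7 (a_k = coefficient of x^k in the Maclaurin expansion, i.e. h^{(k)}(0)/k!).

L = 10·Dx - 6·Dx^2 + Dx^3  (order 3).
h: a_k = 0, 6, 9, 8, 9/2, 7/5, -1/10, -44/105, …
ICs: h(0) = 0, h′(0) = 6, h′′(0) = 18.

f: a_k = 3, 0, -3/2, 0, 1/8, 0, -1/240, 0, …
g: a_k = 2, 6, 9, 9, 27/4, 81/20, 81/40, 243/280, …
Sym-product of L_f,L_g gives L₀ (≤ ord 2).
h=∫₀ˣh₀: take L = L₀·Dx.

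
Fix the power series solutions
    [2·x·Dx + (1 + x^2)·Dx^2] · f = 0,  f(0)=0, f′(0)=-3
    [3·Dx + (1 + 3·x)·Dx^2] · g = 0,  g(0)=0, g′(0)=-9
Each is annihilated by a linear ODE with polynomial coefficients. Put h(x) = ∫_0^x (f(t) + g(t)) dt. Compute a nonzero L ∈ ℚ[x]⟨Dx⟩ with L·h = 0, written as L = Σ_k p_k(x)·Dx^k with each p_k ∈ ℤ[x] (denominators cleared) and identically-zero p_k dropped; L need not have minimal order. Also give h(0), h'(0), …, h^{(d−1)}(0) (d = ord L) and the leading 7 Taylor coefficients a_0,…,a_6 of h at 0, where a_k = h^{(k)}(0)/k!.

L = (-6 - 54·x + 18·x^2 + 18·x^3)·Dx^2 + (-20 - 12·x - 48·x^2 + 36·x^3 + 36·x^4)·Dx^3 + (-3 - 7·x + 6·x^2 + 2·x^3 + 9·x^4 + 9·x^5)·Dx^4  (order 4).
h: a_k = 0, 0, -6, 9/2, -13/2, 243/20, -122/5, …
ICs: h(0) = 0, h′(0) = 0, h′′(0) = -12, h′′′(0) = 27.

f: a_k = 0, -3, 0, 1, 0, -3/5, 0, …
g: a_k = 0, -9, 27/2, -27, 243/4, -729/5, 729/2, …
Sum ⇒ L₀ = lclm(L_f,L_g) in ℚ(x)⟨Dx⟩.
h=∫h₀ ⇒ L = L₀·Dx.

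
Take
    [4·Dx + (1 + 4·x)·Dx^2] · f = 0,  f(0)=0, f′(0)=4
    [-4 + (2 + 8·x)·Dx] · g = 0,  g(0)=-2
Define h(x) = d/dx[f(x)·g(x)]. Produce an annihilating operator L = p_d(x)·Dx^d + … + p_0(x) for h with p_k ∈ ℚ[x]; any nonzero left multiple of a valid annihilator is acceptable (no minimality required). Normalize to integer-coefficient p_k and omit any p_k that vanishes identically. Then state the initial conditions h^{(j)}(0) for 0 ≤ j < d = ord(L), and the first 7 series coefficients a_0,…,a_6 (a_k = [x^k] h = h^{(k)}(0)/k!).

L = 4 + (8 + 32·x)·Dx + (1 + 8·x + 16·x^2)·Dx^2  (order 2).
h: a_k = -8, 0, 16, -256/3, 1136/3, -7936/5, 97376/15, …
ICs: h(0) = -8, h′(0) = 0.

f: a_k = 0, 4, -8, 64/3, -64, 1024/5, -2048/3, …
g: a_k = -2, -4, 4, -8, 20, -56, 168, …
L₀ := L_f ⊗_s L_g (sym. prod.), ord ≤ 2.
h=h₀': d/dx-closure on L₀ ⇒ L.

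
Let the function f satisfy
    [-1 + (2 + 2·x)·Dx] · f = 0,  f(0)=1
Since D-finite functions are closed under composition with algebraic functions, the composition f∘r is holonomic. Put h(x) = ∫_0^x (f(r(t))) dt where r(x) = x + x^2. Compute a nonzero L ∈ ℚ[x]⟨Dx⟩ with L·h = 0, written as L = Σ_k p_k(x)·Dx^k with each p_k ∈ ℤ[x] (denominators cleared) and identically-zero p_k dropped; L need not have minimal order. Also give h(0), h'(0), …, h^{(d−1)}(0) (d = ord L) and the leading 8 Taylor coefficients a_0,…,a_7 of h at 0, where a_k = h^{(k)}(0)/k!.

f: a_k = 1, 1/2, -1/8, 1/16, -5/128, 7/256, -21/1024, 33/2048, …
Change of var in L_f (x↦r) gives L₀.
Integrate: L := L₀·Dx.
L = (-1 - 2·x)·Dx + (2 + 2·x + 2·x^2)·Dx^2  (order 2).
h: a_k = 0, 1, 1/4, 1/8, -3/64, 3/640, 5/512, -57/7168, …
ICs: h(0) = 0, h′(0) = 1.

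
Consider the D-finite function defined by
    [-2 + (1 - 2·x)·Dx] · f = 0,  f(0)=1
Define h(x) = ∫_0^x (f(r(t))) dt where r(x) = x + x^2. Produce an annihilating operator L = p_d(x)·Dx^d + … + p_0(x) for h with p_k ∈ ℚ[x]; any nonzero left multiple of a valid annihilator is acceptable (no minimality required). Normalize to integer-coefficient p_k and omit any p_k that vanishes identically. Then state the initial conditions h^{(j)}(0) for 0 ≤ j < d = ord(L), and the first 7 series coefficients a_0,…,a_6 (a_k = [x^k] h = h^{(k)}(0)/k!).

f: a_k = 1, 2, 4, 8, 16, 32, 64, …
h₀=f(r): pull back L_f along r ⇒ L₀.
Integrate: L := L₀·Dx.
L = (2 + 4·x)·Dx + (-1 + 2·x + 2·x^2)·Dx^2  (order 2).
h: a_k = 0, 1, 1, 2, 4, 44/5, 20, …
ICs: h(0) = 0, h′(0) = 1.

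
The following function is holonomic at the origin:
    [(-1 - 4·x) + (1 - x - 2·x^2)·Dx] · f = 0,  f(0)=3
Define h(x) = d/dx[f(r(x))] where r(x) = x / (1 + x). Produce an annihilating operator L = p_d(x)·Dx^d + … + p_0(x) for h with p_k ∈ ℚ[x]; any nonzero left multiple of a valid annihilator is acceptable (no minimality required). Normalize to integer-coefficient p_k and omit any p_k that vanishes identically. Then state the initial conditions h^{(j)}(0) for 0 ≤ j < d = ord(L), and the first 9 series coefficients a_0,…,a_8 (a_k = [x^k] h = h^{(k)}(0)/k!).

f: a_k = 3, 3, 9, 15, 33, 63, 129, 255, 513, …
L₀ from L_f via x↦r, Dx↦r'^{-1}Dx.
h₀' ⇒ L via d/dx closure of L₀.
L = (4 + 12·x + 36·x^2 + 20·x^3) + (-1 - 7·x - 9·x^2 + 7·x^3 + 10·x^4)·Dx  (order 1).
h: a_k = 3, 12, 0, 48, -60, 216, -420, 1056, -2268, …
ICs: h(0) = 3.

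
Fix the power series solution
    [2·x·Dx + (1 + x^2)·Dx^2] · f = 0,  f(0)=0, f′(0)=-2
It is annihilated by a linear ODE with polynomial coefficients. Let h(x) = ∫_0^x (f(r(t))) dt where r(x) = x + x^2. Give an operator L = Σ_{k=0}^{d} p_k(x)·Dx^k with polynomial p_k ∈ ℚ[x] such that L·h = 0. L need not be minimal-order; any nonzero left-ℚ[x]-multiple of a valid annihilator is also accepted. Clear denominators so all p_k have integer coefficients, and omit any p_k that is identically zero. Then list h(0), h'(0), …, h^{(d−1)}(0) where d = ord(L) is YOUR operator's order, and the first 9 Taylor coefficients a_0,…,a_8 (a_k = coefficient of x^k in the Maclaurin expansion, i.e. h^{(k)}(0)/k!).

L = (-2 + 2·x + 8·x^2 + 12·x^3 + 6·x^4)·Dx^2 + (1 + 2·x + x^2 + 4·x^3 + 5·x^4 + 2·x^5)·Dx^3  (order 3).
h: a_k = 0, 0, -1, -2/3, 1/6, 2/5, 4/15, -4/21, -13/28, …
ICs: h(0) = 0, h′(0) = 0, h′′(0) = -2.

f: a_k = 0, -2, 0, 2/3, 0, -2/5, 0, 2/7, 0, …
L₀ from L_f via x↦r, Dx↦r'^{-1}Dx.
Integrate: L := L₀·Dx.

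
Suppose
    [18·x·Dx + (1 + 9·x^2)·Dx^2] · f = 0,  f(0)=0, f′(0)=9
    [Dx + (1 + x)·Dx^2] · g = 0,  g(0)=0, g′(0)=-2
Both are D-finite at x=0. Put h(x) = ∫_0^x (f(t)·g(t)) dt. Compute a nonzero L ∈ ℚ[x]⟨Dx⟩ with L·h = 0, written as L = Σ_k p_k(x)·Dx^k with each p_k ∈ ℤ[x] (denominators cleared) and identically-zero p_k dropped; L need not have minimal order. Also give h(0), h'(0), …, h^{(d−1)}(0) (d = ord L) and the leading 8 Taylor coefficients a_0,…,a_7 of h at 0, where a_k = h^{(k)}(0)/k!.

f: a_k = 0, 9, 0, -27, 0, 729/5, 0, -6561/7, …
g: a_k = 0, -2, 1, -2/3, 1/2, -2/5, 1/3, -2/7, …
h₀=f·g: eliminate ⇒ L₀, order ≤ 2·2.
h=∫₀ˣh₀: take L = L₀·Dx.
L = (1368 + 2700·x + 37584·x^2 + 95580·x^3 + 87480·x^4 + 37908·x^5 + 26244·x^7)·Dx^2 + (1298 + 9180·x + 54612·x^2 + 194724·x^3 + 324000·x^4 + 271188·x^5 + 102060·x^6 + 78732·x^7 + 91854·x^8)·Dx^3 + (76 + 2848·x + 12096·x^2 + 43992·x^3 + 117288·x^4 + 173016·x^5 + 139968·x^6 + 75816·x^7 + 78732·x^8 + 52488·x^9)·Dx^4 + (37 + 146·x + 901·x^2 + 2808·x^3 + 7362·x^4 + 15228·x^5 + 21546·x^6 + 17496·x^7 + 12393·x^8 + 13122·x^9 + 6561·x^10)·Dx^5  (order 5).
h: a_k = 0, 0, 0, -6, 9/4, 48/5, -15/4, -198/5, …
ICs: h(0) = 0, h′(0) = 0, h′′(0) = 0, h′′′(0) = -36, h′′′′(0) = 54.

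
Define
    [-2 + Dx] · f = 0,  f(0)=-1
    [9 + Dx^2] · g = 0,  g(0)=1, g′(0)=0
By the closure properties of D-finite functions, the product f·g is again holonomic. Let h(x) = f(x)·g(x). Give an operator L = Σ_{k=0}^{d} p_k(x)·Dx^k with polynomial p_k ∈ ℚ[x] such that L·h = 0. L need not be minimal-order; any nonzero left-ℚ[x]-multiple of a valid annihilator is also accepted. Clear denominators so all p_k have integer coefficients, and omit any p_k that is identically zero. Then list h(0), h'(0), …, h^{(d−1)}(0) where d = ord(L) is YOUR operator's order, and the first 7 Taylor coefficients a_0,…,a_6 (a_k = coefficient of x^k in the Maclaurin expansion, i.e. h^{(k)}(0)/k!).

f: a_k = -1, -2, -2, -4/3, -2/3, -4/15, -4/45, …
g: a_k = 1, 0, -9/2, 0, 27/8, 0, -81/80, …
L₀ := L_f ⊗_s L_g (sym. prod.), ord ≤ 2.
L = 13 - 4·Dx + Dx^2  (order 2).
h: a_k = -1, -2, 5/2, 23/3, 119/24, -61/60, -407/144, …
ICs: h(0) = -1, h′(0) = -2.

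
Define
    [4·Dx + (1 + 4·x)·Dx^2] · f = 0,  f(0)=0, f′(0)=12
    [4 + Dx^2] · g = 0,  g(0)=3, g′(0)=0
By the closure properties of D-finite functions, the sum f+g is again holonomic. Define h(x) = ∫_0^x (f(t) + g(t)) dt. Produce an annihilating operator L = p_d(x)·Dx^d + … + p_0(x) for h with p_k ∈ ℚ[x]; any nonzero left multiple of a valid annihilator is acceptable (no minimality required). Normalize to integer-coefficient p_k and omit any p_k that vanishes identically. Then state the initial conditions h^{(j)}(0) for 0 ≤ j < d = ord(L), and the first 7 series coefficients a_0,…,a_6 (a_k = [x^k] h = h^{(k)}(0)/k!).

f: a_k = 0, 12, -24, 64, -192, 3072/5, -2048, …
g: a_k = 3, 0, -6, 0, 2, 0, -4/15, …
Weyl lclm of L_f,L_g ⇒ L₀ (ord ≤ 4).
h=∫₀ˣh₀: take L = L₀·Dx.
L = (400 + 128·x + 256·x^2)·Dx^2 + (36 + 176·x + 192·x^2 + 256·x^3)·Dx^3 + (100 + 32·x + 64·x^2)·Dx^4 + (9 + 44·x + 48·x^2 + 64·x^3)·Dx^5  (order 5).
h: a_k = 0, 3, 6, -10, 16, -38, 512/5, …
ICs: h(0) = 0, h′(0) = 3, h′′(0) = 12, h′′′(0) = -60, h′′′′(0) = 384.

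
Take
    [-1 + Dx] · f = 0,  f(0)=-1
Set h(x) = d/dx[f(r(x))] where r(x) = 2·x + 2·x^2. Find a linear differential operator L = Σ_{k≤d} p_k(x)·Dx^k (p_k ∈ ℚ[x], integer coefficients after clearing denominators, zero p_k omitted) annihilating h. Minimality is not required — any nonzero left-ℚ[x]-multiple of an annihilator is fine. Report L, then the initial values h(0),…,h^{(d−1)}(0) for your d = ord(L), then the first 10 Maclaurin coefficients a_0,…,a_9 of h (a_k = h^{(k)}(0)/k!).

f: a_k = -1, -1, -1/2, -1/6, -1/24, -1/120, -1/720, -1/5040, -1/40320, -1/362880, …
h₀=f(r): pull back L_f along r ⇒ L₀.
h₀' ⇒ L via d/dx closure of L₀.
L = (4 + 8·x + 8·x^2) + (-1 - 2·x)·Dx  (order 1).
h: a_k = -2, -8, -16, -80/3, -104/3, -608/15, -1856/45, -12224/315, -2096/63, -75968/2835, …
ICs: h(0) = -2.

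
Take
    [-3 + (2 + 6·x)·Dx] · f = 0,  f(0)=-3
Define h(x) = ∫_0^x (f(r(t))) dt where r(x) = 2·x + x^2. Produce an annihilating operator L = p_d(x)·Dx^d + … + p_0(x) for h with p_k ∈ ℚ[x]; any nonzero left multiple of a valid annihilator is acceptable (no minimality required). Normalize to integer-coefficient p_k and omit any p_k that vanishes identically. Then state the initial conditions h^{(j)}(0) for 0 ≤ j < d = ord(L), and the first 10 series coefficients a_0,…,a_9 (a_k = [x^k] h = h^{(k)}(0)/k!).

f: a_k = -3, -9/2, 27/8, -81/16, 1215/128, -5103/256, 45927/1024, -216513/2048, 8444007/32768, -42220035/65536, …
Change of var in L_f (x↦r) gives L₀.
Integrate: L := L₀·Dx.
L = (-3 - 3·x)·Dx + (1 + 6·x + 3·x^2)·Dx^2  (order 2).
h: a_k = 0, -3, -9/2, 3, -27/4, 189/10, -243/4, 2997/14, -12879/16, 25407/8, …
ICs: h(0) = 0, h′(0) = -3.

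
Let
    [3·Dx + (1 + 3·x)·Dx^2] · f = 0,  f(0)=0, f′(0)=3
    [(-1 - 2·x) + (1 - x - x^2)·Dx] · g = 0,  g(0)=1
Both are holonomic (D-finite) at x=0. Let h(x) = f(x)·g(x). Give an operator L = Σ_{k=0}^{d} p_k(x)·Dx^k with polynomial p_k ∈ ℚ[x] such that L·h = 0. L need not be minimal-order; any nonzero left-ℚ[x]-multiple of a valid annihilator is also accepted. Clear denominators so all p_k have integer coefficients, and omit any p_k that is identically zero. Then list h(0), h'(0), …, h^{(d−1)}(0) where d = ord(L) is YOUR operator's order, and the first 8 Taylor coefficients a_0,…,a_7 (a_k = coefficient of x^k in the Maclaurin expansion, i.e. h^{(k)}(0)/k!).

f: a_k = 0, 3, -9/2, 9, -81/4, 243/5, -243/2, 2187/7, …
g: a_k = 1, 1, 2, 3, 5, 8, 13, 21, …
h₀=f·g: eliminate ⇒ L₀, order ≤ 2·1.
L = (5 + 12·x) + (-1 + 13·x + 15·x^2)·Dx + (-1 - 2·x + 4·x^2 + 3·x^3)·Dx^2  (order 2).
h: a_k = 0, 3, -3/2, 21/2, -45/4, 957/20, -849/10, 38553/140, …
ICs: h(0) = 0, h′(0) = 3.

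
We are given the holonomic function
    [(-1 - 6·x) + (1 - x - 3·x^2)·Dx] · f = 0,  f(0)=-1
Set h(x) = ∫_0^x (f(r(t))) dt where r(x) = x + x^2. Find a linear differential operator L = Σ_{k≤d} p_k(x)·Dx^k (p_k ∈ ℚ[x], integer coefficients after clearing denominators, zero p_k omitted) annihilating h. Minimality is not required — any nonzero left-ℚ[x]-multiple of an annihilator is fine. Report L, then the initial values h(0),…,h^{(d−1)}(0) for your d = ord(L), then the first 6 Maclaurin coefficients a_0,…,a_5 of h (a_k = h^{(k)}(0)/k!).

L = (1 + 8·x + 18·x^2 + 12·x^3)·Dx + (-1 + x + 4·x^2 + 6·x^3 + 3·x^4)·Dx^2  (order 2).
h: a_k = 0, -1, -1/2, -5/3, -15/4, -44/5, …
ICs: h(0) = 0, h′(0) = -1.

f: a_k = -1, -1, -4, -7, -19, -40, …
f∘r: x↦r, Dx↦Dx/r' in L_f ⇒ L₀.
Integrate: L := L₀·Dx.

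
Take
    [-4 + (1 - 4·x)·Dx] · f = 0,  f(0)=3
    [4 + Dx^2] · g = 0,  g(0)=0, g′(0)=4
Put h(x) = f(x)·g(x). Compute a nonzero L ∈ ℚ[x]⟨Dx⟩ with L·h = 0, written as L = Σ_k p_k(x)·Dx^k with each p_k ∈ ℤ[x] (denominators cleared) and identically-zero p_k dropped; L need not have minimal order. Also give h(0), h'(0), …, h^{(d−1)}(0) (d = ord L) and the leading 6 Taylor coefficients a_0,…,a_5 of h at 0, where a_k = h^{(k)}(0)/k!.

f: a_k = 3, 12, 48, 192, 768, 3072, …
g: a_k = 0, 4, 0, -8/3, 0, 8/15, …
Product ⇒ symmetric product L₀, ord ≤ 2.
L = (-4 + 16·x) + 8·Dx + (-1 + 4·x)·Dx^2  (order 2).
h: a_k = 0, 12, 48, 184, 736, 14728/5, …
ICs: h(0) = 0, h′(0) = 12.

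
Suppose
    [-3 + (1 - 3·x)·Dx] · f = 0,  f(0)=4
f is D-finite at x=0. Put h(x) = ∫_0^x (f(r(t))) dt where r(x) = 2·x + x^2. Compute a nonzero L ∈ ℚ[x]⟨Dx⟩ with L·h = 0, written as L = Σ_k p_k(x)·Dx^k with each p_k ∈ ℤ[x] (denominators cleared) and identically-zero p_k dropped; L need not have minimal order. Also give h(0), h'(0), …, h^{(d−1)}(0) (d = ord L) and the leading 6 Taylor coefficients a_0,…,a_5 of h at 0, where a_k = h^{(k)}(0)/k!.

L = (6 + 6·x)·Dx + (-1 + 6·x + 3·x^2)·Dx^2  (order 2).
h: a_k = 0, 4, 12, 52, 252, 6516/5, …
ICs: h(0) = 0, h′(0) = 4.

f: a_k = 4, 12, 36, 108, 324, 972, …
Change of var in L_f (x↦r) gives L₀.
h=∫₀ˣh₀: take L = L₀·Dx.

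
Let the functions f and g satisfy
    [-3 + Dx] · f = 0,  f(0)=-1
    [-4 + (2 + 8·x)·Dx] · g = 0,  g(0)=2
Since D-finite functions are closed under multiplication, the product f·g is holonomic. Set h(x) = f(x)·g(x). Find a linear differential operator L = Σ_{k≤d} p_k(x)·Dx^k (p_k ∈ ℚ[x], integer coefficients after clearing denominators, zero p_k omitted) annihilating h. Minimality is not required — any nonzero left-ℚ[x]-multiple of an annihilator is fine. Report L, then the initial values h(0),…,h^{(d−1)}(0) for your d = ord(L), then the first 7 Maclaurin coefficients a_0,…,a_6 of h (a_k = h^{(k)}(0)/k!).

f: a_k = -1, -3, -9/2, -9/2, -27/8, -81/40, -81/80, …
g: a_k = 2, 4, -4, 8, -20, 56, -168, …
L₀ := L_f ⊗_s L_g (sym. prod.), ord ≤ 1.
L = (-5 - 12·x) + (1 + 4·x)·Dx  (order 1).
h: a_k = -2, -10, -17, -23, -43/4, -631/20, 459/8, …
ICs: h(0) = -2.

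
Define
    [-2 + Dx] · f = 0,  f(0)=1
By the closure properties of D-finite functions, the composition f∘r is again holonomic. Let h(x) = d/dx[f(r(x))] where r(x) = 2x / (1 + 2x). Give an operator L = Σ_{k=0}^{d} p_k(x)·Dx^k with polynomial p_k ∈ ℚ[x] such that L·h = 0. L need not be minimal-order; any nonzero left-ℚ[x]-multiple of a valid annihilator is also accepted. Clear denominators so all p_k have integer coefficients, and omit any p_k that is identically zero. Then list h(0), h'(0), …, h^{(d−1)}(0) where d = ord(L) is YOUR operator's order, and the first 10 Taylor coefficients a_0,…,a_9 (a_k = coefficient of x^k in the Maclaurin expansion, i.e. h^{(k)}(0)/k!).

L = -8·x + (-1 - 4·x - 4·x^2)·Dx  (order 1).
h: a_k = 4, 0, -16, 128/3, -64, 512/15, 1280/9, -65536/105, 72704/45, -9207808/2835, …
ICs: h(0) = 4.

f: a_k = 1, 2, 2, 4/3, 2/3, 4/15, 4/45, 8/315, 2/315, 4/2835, …
Substitute x→r, Dx→(1/r')Dx; clear ⇒ L₀.
Derive L from L₀ (diff closure).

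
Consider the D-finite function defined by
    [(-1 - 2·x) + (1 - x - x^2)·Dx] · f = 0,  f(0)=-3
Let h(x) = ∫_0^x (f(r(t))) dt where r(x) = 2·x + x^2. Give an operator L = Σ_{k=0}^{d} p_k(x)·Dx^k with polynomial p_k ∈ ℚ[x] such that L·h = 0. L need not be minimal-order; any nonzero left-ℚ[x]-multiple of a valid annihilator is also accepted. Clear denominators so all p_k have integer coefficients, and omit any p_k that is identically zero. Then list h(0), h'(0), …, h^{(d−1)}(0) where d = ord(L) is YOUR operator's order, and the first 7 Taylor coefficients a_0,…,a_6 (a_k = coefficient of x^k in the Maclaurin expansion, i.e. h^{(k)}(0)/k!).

f: a_k = -3, -3, -6, -9, -15, -24, -39, …
L₀ from L_f via x↦r, Dx↦r'^{-1}Dx.
∫: right-multiply L₀ by Dx.
L = (2 + 10·x + 12·x^2 + 4·x^3)·Dx + (-1 + 2·x + 5·x^2 + 4·x^3 + x^4)·Dx^2  (order 2).
h: a_k = 0, -3, -3, -9, -24, -354/5, -217, …
ICs: h(0) = 0, h′(0) = -3.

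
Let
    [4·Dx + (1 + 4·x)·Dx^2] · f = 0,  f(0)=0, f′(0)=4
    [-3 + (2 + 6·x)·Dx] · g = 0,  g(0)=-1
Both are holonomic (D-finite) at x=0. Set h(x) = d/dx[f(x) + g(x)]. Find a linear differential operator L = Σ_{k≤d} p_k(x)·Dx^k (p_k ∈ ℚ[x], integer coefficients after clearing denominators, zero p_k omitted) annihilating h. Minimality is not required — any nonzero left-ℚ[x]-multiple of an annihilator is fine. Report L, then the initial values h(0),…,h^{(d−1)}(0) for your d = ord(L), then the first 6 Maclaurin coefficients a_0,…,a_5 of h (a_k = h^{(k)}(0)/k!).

f: a_k = 0, 4, -8, 64/3, -64, 1024/5, …
g: a_k = -1, -3/2, 9/8, -27/16, 405/128, -1701/256, …
h₀=f+g: left-lcm gives L₀, ord ≤ 3.
Differentiate: ansatz ord ≤ ord L₀ ⇒ L.
L = (84 + 144·x) + (101 + 552·x + 720·x^2)·Dx + (10 + 94·x + 288·x^2 + 288·x^3)·Dx^2  (order 2).
h: a_k = 5/2, -55/4, 943/16, -7787/32, 253639/256, -2051225/512, …
ICs: h(0) = 5/2, h′(0) = -55/4.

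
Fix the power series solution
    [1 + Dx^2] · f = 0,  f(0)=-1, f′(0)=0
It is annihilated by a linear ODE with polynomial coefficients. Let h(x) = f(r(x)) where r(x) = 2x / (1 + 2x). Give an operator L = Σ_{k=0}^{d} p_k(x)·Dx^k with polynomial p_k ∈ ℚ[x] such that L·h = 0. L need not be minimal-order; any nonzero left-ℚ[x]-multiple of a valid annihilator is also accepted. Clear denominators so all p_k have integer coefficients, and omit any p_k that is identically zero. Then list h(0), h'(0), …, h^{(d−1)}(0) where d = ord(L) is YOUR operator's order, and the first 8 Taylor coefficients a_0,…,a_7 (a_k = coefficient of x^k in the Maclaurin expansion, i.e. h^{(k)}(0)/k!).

L = 4 + (4 + 24·x + 48·x^2 + 32·x^3)·Dx + (1 + 8·x + 24·x^2 + 32·x^3 + 16·x^4)·Dx^2  (order 2).
h: a_k = -1, 0, 2, -8, 70/3, -176/3, 6004/45, -1392/5, …
ICs: h(0) = -1, h′(0) = 0.

f: a_k = -1, 0, 1/2, 0, -1/24, 0, 1/720, 0, …
Change of var in L_f (x↦r) gives L₀.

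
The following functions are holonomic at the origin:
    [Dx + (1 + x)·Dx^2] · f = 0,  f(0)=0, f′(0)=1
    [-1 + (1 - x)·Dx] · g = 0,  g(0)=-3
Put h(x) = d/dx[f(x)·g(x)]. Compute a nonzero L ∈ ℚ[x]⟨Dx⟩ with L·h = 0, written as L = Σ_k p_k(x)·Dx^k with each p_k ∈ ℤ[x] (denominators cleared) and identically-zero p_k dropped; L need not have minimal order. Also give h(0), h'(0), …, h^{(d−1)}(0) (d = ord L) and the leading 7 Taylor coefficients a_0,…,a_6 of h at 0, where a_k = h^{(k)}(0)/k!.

f: a_k = 0, 1, -1/2, 1/3, -1/4, 1/5, -1/6, …
g: a_k = -3, -3, -3, -3, -3, -3, -3, …
L₀ := L_f ⊗_s L_g (sym. prod.), ord ≤ 2.
h₀' ⇒ L via d/dx closure of L₀.
L = 4 + (1 + 5·x)·Dx + (-1 + x^2)·Dx^2  (order 2).
h: a_k = -3, -3, -15/2, -7, -47/4, -111/10, -319/20, …
ICs: h(0) = -3, h′(0) = -3.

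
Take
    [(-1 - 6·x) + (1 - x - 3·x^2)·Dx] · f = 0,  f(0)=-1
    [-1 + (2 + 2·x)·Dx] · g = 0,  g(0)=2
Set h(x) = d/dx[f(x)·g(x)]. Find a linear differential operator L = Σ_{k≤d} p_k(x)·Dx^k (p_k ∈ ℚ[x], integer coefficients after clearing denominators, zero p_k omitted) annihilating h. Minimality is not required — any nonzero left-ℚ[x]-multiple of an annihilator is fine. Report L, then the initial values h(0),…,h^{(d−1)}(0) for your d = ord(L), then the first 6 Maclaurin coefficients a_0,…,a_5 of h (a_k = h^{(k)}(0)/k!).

f: a_k = -1, -1, -4, -7, -19, -40, …
g: a_k = 2, 1, -1/4, 1/8, -5/64, 7/128, …
L₀ := L_f ⊗_s L_g (sym. prod.), ord ≤ 1.
Derive L from L₀ (diff closure).
L = (35 + 162·x + 381·x^2 + 390·x^3 + 135·x^4) + (-6 - 26·x + 6·x^2 + 122·x^3 + 150·x^4 + 54·x^5)·Dx  (order 1).
h: a_k = -3, -35/2, -429/8, -2819/16, -62545/128, -353013/256, …
ICs: h(0) = -3.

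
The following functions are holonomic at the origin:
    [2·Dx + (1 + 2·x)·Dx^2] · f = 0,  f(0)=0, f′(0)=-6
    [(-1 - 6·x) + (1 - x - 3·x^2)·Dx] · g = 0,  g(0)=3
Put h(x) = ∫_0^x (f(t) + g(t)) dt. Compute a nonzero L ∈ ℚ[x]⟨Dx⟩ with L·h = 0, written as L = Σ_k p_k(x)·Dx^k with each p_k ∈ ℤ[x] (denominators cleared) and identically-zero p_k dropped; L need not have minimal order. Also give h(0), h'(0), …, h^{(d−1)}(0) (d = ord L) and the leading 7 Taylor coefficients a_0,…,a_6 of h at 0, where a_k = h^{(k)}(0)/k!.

f: a_k = 0, -6, 6, -8, 12, -96/5, 32, …
g: a_k = 3, 3, 12, 21, 57, 120, 291, …
Weyl lclm of L_f,L_g ⇒ L₀ (ord ≤ 3).
h=∫₀ˣh₀: take L = L₀·Dx.
L = (-74 - 412·x - 948·x^2 - 864·x^3 - 648·x^4)·Dx^2 + (-17 - 212·x - 890·x^2 - 1644·x^3 - 1764·x^4 - 1080·x^5)·Dx^3 + (5 + 27·x + 33·x^2 - 68·x^3 - 276·x^4 - 396·x^5 - 216·x^6)·Dx^4  (order 4).
h: a_k = 0, 3, -3/2, 6, 13/4, 69/5, 84/5, …
ICs: h(0) = 0, h′(0) = 3, h′′(0) = -3, h′′′(0) = 36.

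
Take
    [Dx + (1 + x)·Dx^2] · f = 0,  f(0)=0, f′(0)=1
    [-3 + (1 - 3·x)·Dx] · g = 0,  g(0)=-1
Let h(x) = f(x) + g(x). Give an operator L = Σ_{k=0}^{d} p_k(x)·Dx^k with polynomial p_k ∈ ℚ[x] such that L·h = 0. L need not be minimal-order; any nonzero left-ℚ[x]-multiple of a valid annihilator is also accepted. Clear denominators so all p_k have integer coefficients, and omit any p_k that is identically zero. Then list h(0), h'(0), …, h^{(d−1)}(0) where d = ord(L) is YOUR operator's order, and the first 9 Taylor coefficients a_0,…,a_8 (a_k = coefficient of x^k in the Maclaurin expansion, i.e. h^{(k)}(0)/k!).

f: a_k = 0, 1, -1/2, 1/3, -1/4, 1/5, -1/6, 1/7, -1/8, …
g: a_k = -1, -3, -9, -27, -81, -243, -729, -2187, -6561, …
L₀ := lclm(L_f,L_g); ord L₀ ≤ 2+1.
L = (-66 - 18·x)·Dx + (-52 - 120·x - 36·x^2)·Dx^2 + (7 - 11·x - 27·x^2 - 9·x^3)·Dx^3  (order 3).
h: a_k = -1, -2, -19/2, -80/3, -325/4, -1214/5, -4375/6, -15308/7, -52489/8, …
ICs: h(0) = -1, h′(0) = -2, h′′(0) = -19.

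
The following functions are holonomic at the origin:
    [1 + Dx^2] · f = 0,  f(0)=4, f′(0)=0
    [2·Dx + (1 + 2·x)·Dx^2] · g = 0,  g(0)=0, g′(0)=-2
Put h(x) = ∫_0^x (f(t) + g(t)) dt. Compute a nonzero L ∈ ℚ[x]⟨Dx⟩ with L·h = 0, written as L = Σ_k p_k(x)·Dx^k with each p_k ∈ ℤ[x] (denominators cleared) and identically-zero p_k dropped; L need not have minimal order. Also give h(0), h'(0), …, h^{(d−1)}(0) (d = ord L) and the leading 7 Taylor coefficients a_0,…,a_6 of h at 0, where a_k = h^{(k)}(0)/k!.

L = (50 + 8·x + 8·x^2)·Dx^2 + (9 + 22·x + 12·x^2 + 8·x^3)·Dx^3 + (50 + 8·x + 8·x^2)·Dx^4 + (9 + 22·x + 12·x^2 + 8·x^3)·Dx^5  (order 5).
h: a_k = 0, 4, -1, 0, -2/3, 5/6, -16/15, …
ICs: h(0) = 0, h′(0) = 4, h′′(0) = -2, h′′′(0) = 0, h′′′′(0) = -16.

f: a_k = 4, 0, -2, 0, 1/6, 0, -1/180, …
g: a_k = 0, -2, 2, -8/3, 4, -32/5, 32/3, …
L₀ := lclm(L_f,L_g); ord L₀ ≤ 2+2.
∫: right-multiply L₀ by Dx.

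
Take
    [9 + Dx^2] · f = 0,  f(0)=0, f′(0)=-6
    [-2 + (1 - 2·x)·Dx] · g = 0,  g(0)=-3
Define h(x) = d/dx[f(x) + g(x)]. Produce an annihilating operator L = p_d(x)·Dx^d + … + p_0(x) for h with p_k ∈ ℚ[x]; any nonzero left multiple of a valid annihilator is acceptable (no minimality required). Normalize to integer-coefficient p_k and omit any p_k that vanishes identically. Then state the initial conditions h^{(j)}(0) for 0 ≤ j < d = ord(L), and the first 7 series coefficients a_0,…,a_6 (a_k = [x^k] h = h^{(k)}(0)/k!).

f: a_k = 0, -6, 0, 9, 0, -81/20, 0, …
g: a_k = -3, -6, -12, -24, -48, -96, -192, …
f+g: L₀ = lclm(L_f,L_g), ord ≤ 2+1.
h₀' ⇒ L via d/dx closure of L₀.
L = (684 - 432·x + 432·x^2) + (-99 + 306·x - 324·x^2 + 216·x^3)·Dx + (76 - 48·x + 48·x^2)·Dx^2 + (-11 + 34·x - 36·x^2 + 24·x^3)·Dx^3  (order 3).
h: a_k = -12, -24, -45, -192, -2001/4, -1152, -107277/40, …
ICs: h(0) = -12, h′(0) = -24, h′′(0) = -90.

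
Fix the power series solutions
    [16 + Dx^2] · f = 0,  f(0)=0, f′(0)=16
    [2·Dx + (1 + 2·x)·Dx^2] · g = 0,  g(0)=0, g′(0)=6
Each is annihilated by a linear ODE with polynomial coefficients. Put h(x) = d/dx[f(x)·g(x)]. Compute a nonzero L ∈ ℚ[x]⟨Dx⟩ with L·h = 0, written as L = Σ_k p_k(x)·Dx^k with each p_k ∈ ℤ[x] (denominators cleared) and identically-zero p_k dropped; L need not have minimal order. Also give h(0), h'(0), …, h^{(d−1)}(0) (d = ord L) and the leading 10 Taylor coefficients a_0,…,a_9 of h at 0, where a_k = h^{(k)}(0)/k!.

L = (-896 + 28672·x + 282624·x^2 + 1032192·x^3 + 1826816·x^4 + 1572864·x^5 + 524288·x^6) + (576 + 12416·x + 66560·x^2 + 153600·x^3 + 163840·x^4 + 65536·x^5)·Dx + (280 + 6592·x + 44480·x^2 + 141312·x^3 + 234496·x^4 + 196608·x^5 + 65536·x^6)·Dx^2 + (36 + 776·x + 4160·x^2 + 9600·x^3 + 10240·x^4 + 4096·x^5)·Dx^3 + (21 + 300·x + 1676·x^2 + 4800·x^3 + 7520·x^4 + 6144·x^5 + 2048·x^6)·Dx^4  (order 4).
h: a_k = 0, 192, -288, -512, 320, 1024, -7168/5, 212992/105, -158208/35, 1294336/135, …
ICs: h(0) = 0, h′(0) = 192, h′′(0) = -576, h′′′(0) = -3072.

f: a_k = 0, 16, 0, -128/3, 0, 512/15, 0, -4096/315, 0, 8192/2835, …
g: a_k = 0, 6, -6, 8, -12, 96/5, -32, 384/7, -96, 512/3, …
Product ⇒ symmetric product L₀, ord ≤ 4.
Derive L from L₀ (diff closure).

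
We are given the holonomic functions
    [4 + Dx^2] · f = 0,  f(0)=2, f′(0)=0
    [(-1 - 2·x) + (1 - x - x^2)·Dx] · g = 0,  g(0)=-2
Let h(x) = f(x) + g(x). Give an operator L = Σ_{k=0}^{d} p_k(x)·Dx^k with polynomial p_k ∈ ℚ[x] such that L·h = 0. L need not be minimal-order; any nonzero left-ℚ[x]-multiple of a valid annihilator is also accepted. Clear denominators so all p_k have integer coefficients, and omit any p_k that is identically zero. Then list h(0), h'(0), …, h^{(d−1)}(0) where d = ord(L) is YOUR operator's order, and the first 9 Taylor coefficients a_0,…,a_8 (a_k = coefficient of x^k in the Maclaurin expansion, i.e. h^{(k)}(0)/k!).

f: a_k = 2, 0, -4, 0, 4/3, 0, -8/45, 0, 4/315, …
g: a_k = -2, -2, -4, -6, -10, -16, -26, -42, -68, …
f+g: L₀ = lclm(L_f,L_g), ord ≤ 2+1.
L = (-44 - 96·x - 32·x^2 - 48·x^3 - 40·x^4 - 16·x^5) + (16 - 20·x - 8·x^2 + 16·x^3 - 12·x^4 - 24·x^5 - 8·x^6)·Dx + (-11 - 24·x - 8·x^2 - 12·x^3 - 10·x^4 - 4·x^5)·Dx^2 + (4 - 5·x - 2·x^2 + 4·x^3 - 3·x^4 - 6·x^5 - 2·x^6)·Dx^3  (order 3).
h: a_k = 0, -2, -8, -6, -26/3, -16, -1178/45, -42, -21416/315, …
ICs: h(0) = 0, h′(0) = -2, h′′(0) = -16.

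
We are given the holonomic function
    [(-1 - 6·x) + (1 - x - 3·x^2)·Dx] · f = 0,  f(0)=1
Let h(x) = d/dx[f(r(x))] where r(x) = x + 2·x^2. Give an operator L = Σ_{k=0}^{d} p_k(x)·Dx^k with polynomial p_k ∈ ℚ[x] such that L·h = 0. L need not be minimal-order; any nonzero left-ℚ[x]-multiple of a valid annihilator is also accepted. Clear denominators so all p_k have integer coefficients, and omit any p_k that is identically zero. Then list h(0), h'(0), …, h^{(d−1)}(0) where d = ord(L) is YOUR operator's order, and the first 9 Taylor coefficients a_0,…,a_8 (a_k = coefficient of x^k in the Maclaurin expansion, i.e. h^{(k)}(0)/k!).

f: a_k = 1, 1, 4, 7, 19, 40, 97, 217, 508, …
Substitute x→r, Dx→(1/r')Dx; clear ⇒ L₀.
h₀' ⇒ L via d/dx closure of L₀.
L = (12 + 102·x + 366·x^2 + 1008·x^3 + 2808·x^4 + 4320·x^5 + 2880·x^6) + (-1 - 9·x - 21·x^2 + 50·x^3 + 360·x^4 + 792·x^5 + 1008·x^6 + 576·x^7)·Dx  (order 1).
h: a_k = 1, 12, 69, 308, 1380, 6054, 25123, 102960, 416115, …
ICs: h(0) = 1.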